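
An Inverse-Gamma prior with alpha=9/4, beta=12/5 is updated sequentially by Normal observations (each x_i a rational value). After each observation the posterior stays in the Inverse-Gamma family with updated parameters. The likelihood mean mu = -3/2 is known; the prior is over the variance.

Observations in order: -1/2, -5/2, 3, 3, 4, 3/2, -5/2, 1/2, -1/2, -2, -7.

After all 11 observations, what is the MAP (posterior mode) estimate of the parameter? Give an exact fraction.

2461/350

obs 1: x=-1/2 → posterior Inverse-Gamma(11/4, 29/10)
obs 2: x=-5/2 → posterior Inverse-Gamma(13/4, 17/5)
obs 3: x=3 → posterior Inverse-Gamma(15/4, 541/40)
obs 4: x=3 → posterior Inverse-Gamma(17/4, 473/20)
obs 5: x=4 → posterior Inverse-Gamma(19/4, 1551/40)
obs 6: x=3/2 → posterior Inverse-Gamma(21/4, 1731/40)
obs 7: x=-5/2 → posterior Inverse-Gamma(23/4, 1751/40)
obs 8: x=1/2 → posterior Inverse-Gamma(25/4, 1831/40)
obs 9: x=-1/2 → posterior Inverse-Gamma(27/4, 1851/40)
obs 10: x=-2 → posterior Inverse-Gamma(29/4, 232/5)
obs 11: x=-7 → posterior Inverse-Gamma(31/4, 2461/40)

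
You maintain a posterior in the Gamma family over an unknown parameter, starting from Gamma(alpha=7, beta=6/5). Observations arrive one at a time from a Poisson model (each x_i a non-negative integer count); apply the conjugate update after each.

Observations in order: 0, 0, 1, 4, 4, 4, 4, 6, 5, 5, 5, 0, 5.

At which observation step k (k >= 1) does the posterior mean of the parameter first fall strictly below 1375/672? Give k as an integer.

k = 3

obs 1: x=0 → posterior Gamma(7, 11/5)
obs 2: x=0 → posterior Gamma(7, 16/5)
obs 3: x=1 → posterior Gamma(8, 21/5)
obs 4: x=4 → posterior Gamma(12, 26/5)
obs 5: x=4 → posterior Gamma(16, 31/5)
obs 6: x=4 → posterior Gamma(20, 36/5)
obs 7: x=4 → posterior Gamma(24, 41/5)
obs 8: x=6 → posterior Gamma(30, 46/5)
obs 9: x=5 → posterior Gamma(35, 51/5)
obs 10: x=5 → posterior Gamma(40, 56/5)
obs 11: x=5 → posterior Gamma(45, 61/5)
obs 12: x=0 → posterior Gamma(45, 66/5)
obs 13: x=5 → posterior Gamma(50, 71/5)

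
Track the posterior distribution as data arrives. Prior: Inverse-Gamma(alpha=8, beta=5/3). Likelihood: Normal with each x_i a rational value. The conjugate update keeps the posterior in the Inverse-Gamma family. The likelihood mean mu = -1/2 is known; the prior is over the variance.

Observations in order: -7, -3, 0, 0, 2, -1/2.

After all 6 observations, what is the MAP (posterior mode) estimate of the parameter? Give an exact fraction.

703/288

obs 1: x=-7 → posterior Inverse-Gamma(17/2, 547/24)
obs 2: x=-3 → posterior Inverse-Gamma(9, 311/12)
obs 3: x=0 → posterior Inverse-Gamma(19/2, 625/24)
obs 4: x=0 → posterior Inverse-Gamma(10, 157/6)
obs 5: x=2 → posterior Inverse-Gamma(21/2, 703/24)
obs 6: x=-1/2 → posterior Inverse-Gamma(11, 703/24)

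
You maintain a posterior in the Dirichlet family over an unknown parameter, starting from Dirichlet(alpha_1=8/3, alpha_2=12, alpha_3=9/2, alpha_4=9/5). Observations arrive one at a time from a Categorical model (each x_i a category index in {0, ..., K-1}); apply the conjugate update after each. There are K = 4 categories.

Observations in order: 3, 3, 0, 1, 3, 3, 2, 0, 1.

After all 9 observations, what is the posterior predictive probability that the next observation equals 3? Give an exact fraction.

6/31

obs 1: x=3 → posterior Dirichlet(8/3, 12, 9/2, 14/5)
obs 2: x=3 → posterior Dirichlet(8/3, 12, 9/2, 19/5)
obs 3: x=0 → posterior Dirichlet(11/3, 12, 9/2, 19/5)
obs 4: x=1 → posterior Dirichlet(11/3, 13, 9/2, 19/5)
obs 5: x=3 → posterior Dirichlet(11/3, 13, 9/2, 24/5)
obs 6: x=3 → posterior Dirichlet(11/3, 13, 9/2, 29/5)
obs 7: x=2 → posterior Dirichlet(11/3, 13, 11/2, 29/5)
obs 8: x=0 → posterior Dirichlet(14/3, 13, 11/2, 29/5)
obs 9: x=1 → posterior Dirichlet(14/3, 14, 11/2, 29/5)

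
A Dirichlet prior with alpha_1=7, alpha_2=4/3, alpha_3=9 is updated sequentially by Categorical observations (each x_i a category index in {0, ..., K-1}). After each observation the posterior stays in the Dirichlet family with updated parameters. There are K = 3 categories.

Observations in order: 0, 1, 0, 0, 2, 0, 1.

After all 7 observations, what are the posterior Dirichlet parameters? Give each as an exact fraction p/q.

obs 1: x=0 → posterior Dirichlet(8, 4/3, 9)
obs 2: x=1 → posterior Dirichlet(8, 7/3, 9)
obs 3: x=0 → posterior Dirichlet(9, 7/3, 9)
obs 4: x=0 → posterior Dirichlet(10, 7/3, 9)
obs 5: x=2 → posterior Dirichlet(10, 7/3, 10)
obs 6: x=0 → posterior Dirichlet(11, 7/3, 10)
obs 7: x=1 → posterior Dirichlet(11, 10/3, 10)

alpha_1=11, alpha_2=10/3, alpha_3=10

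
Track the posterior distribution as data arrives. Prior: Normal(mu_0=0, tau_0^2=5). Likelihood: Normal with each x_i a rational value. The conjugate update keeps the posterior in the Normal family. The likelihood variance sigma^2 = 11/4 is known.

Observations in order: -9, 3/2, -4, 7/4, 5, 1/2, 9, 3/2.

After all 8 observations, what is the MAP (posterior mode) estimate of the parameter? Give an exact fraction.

125/171

obs 1: x=-9 → posterior Normal(-180/31, 55/31)
obs 2: x=3/2 → posterior Normal(-50/17, 55/51)
obs 3: x=-4 → posterior Normal(-230/71, 55/71)
obs 4: x=7/4 → posterior Normal(-15/7, 55/91)
obs 5: x=5 → posterior Normal(-95/111, 55/111)
obs 6: x=1/2 → posterior Normal(-85/131, 55/131)
obs 7: x=9 → posterior Normal(95/151, 55/151)
obs 8: x=3/2 → posterior Normal(125/171, 55/171)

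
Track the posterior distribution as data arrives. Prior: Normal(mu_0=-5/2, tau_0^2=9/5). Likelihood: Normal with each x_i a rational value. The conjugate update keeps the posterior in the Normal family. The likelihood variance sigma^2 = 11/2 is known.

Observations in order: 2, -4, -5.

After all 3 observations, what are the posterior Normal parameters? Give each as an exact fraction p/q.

mu_0=-527/218, tau_0^2=99/109

obs 1: x=2 → posterior Normal(-203/146, 99/73)
obs 2: x=-4 → posterior Normal(-347/182, 99/91)
obs 3: x=-5 → posterior Normal(-527/218, 99/109)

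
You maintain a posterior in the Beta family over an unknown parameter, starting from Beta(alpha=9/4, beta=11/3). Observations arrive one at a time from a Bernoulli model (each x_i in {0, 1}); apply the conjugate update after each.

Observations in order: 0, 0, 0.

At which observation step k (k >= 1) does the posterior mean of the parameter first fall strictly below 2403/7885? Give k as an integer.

k = 2

obs 1: x=0 → posterior Beta(9/4, 14/3)
obs 2: x=0 → posterior Beta(9/4, 17/3)
obs 3: x=0 → posterior Beta(9/4, 20/3)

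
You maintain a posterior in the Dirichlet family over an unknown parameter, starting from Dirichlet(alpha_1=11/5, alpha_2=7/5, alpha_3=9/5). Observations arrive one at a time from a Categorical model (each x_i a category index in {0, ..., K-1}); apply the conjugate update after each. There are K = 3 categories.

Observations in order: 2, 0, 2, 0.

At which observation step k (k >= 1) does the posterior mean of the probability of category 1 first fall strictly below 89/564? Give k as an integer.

k = 4

obs 1: x=2 → posterior Dirichlet(11/5, 7/5, 14/5)
obs 2: x=0 → posterior Dirichlet(16/5, 7/5, 14/5)
obs 3: x=2 → posterior Dirichlet(16/5, 7/5, 19/5)
obs 4: x=0 → posterior Dirichlet(21/5, 7/5, 19/5)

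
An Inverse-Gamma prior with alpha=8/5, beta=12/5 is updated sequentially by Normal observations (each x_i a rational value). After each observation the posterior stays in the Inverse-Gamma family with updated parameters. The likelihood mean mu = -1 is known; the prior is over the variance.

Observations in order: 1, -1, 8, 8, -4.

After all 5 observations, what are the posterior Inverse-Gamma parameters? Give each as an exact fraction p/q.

alpha=41/10, beta=899/10

obs 1: x=1 → posterior Inverse-Gamma(21/10, 22/5)
obs 2: x=-1 → posterior Inverse-Gamma(13/5, 22/5)
obs 3: x=8 → posterior Inverse-Gamma(31/10, 449/10)
obs 4: x=8 → posterior Inverse-Gamma(18/5, 427/5)
obs 5: x=-4 → posterior Inverse-Gamma(41/10, 899/10)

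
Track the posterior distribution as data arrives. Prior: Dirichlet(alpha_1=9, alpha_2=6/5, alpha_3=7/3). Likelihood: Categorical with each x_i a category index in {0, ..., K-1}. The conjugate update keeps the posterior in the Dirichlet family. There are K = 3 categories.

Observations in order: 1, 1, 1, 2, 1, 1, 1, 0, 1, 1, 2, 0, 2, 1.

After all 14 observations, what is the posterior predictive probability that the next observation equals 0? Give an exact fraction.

165/398

obs 1: x=1 → posterior Dirichlet(9, 11/5, 7/3)
obs 2: x=1 → posterior Dirichlet(9, 16/5, 7/3)
obs 3: x=1 → posterior Dirichlet(9, 21/5, 7/3)
obs 4: x=2 → posterior Dirichlet(9, 21/5, 10/3)
obs 5: x=1 → posterior Dirichlet(9, 26/5, 10/3)
obs 6: x=1 → posterior Dirichlet(9, 31/5, 10/3)
obs 7: x=1 → posterior Dirichlet(9, 36/5, 10/3)
obs 8: x=0 → posterior Dirichlet(10, 36/5, 10/3)
obs 9: x=1 → posterior Dirichlet(10, 41/5, 10/3)
obs 10: x=1 → posterior Dirichlet(10, 46/5, 10/3)
obs 11: x=2 → posterior Dirichlet(10, 46/5, 13/3)
obs 12: x=0 → posterior Dirichlet(11, 46/5, 13/3)
obs 13: x=2 → posterior Dirichlet(11, 46/5, 16/3)
obs 14: x=1 → posterior Dirichlet(11, 51/5, 16/3)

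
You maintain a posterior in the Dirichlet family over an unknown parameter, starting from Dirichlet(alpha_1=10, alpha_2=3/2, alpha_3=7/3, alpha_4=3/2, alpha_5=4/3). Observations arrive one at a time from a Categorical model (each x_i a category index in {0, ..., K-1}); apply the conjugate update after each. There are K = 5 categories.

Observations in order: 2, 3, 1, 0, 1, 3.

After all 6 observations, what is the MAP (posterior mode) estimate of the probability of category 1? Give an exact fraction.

obs 1: x=2 → posterior Dirichlet(10, 3/2, 10/3, 3/2, 4/3)
obs 2: x=3 → posterior Dirichlet(10, 3/2, 10/3, 5/2, 4/3)
obs 3: x=1 → posterior Dirichlet(10, 5/2, 10/3, 5/2, 4/3)
obs 4: x=0 → posterior Dirichlet(11, 5/2, 10/3, 5/2, 4/3)
obs 5: x=1 → posterior Dirichlet(11, 7/2, 10/3, 5/2, 4/3)
obs 6: x=3 → posterior Dirichlet(11, 7/2, 10/3, 7/2, 4/3)

15/106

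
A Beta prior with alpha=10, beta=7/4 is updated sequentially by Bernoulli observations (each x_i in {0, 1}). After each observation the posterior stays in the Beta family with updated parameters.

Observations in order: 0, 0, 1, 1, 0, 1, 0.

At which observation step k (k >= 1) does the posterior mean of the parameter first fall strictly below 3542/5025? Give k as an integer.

obs 1: x=0 → posterior Beta(10, 11/4)
obs 2: x=0 → posterior Beta(10, 15/4)
obs 3: x=1 → posterior Beta(11, 15/4)
obs 4: x=1 → posterior Beta(12, 15/4)
obs 5: x=0 → posterior Beta(12, 19/4)
obs 6: x=1 → posterior Beta(13, 19/4)
obs 7: x=0 → posterior Beta(13, 23/4)

k = 7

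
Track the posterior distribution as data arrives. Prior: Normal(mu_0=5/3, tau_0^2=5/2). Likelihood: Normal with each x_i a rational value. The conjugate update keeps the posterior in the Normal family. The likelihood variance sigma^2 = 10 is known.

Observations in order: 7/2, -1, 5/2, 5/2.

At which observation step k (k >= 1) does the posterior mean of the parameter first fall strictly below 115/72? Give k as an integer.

k = 2

obs 1: x=7/2 → posterior Normal(61/30, 2)
obs 2: x=-1 → posterior Normal(55/36, 5/3)
obs 3: x=5/2 → posterior Normal(5/3, 10/7)
obs 4: x=5/2 → posterior Normal(85/48, 5/4)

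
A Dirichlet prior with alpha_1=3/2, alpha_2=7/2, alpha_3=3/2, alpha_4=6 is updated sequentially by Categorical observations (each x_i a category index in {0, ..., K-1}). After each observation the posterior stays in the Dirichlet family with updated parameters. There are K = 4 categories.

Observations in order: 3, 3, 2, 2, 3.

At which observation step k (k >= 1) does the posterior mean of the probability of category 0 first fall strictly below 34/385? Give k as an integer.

obs 1: x=3 → posterior Dirichlet(3/2, 7/2, 3/2, 7)
obs 2: x=3 → posterior Dirichlet(3/2, 7/2, 3/2, 8)
obs 3: x=2 → posterior Dirichlet(3/2, 7/2, 5/2, 8)
obs 4: x=2 → posterior Dirichlet(3/2, 7/2, 7/2, 8)
obs 5: x=3 → posterior Dirichlet(3/2, 7/2, 7/2, 9)

k = 5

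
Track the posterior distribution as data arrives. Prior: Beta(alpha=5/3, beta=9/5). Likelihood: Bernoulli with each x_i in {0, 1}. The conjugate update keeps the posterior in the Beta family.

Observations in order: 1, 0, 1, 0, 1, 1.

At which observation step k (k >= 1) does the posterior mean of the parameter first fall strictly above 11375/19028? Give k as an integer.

obs 1: x=1 → posterior Beta(8/3, 9/5)
obs 2: x=0 → posterior Beta(8/3, 14/5)
obs 3: x=1 → posterior Beta(11/3, 14/5)
obs 4: x=0 → posterior Beta(11/3, 19/5)
obs 5: x=1 → posterior Beta(14/3, 19/5)
obs 6: x=1 → posterior Beta(17/3, 19/5)

k = 6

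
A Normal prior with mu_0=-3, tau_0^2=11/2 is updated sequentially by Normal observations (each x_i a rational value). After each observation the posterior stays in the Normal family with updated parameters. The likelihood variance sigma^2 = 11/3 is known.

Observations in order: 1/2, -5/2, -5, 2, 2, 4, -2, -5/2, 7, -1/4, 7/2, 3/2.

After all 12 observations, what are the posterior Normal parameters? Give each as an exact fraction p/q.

obs 1: x=1/2 → posterior Normal(-9/10, 11/5)
obs 2: x=-5/2 → posterior Normal(-3/2, 11/8)
obs 3: x=-5 → posterior Normal(-27/11, 1)
obs 4: x=2 → posterior Normal(-3/2, 11/14)
obs 5: x=2 → posterior Normal(-15/17, 11/17)
obs 6: x=4 → posterior Normal(-3/20, 11/20)
obs 7: x=-2 → posterior Normal(-9/23, 11/23)
obs 8: x=-5/2 → posterior Normal(-33/52, 11/26)
obs 9: x=7 → posterior Normal(9/58, 11/29)
obs 10: x=-1/4 → posterior Normal(15/128, 11/32)
obs 11: x=7/2 → posterior Normal(57/140, 11/35)
obs 12: x=3/2 → posterior Normal(75/152, 11/38)

mu_0=75/152, tau_0^2=11/38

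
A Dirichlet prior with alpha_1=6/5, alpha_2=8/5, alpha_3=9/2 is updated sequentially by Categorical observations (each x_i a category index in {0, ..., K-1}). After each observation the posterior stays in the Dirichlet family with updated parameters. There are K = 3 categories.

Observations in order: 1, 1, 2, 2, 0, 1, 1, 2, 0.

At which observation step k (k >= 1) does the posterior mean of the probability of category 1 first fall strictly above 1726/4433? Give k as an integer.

obs 1: x=1 → posterior Dirichlet(6/5, 13/5, 9/2)
obs 2: x=1 → posterior Dirichlet(6/5, 18/5, 9/2)
obs 3: x=2 → posterior Dirichlet(6/5, 18/5, 11/2)
obs 4: x=2 → posterior Dirichlet(6/5, 18/5, 13/2)
obs 5: x=0 → posterior Dirichlet(11/5, 18/5, 13/2)
obs 6: x=1 → posterior Dirichlet(11/5, 23/5, 13/2)
obs 7: x=1 → posterior Dirichlet(11/5, 28/5, 13/2)
obs 8: x=2 → posterior Dirichlet(11/5, 28/5, 15/2)
obs 9: x=0 → posterior Dirichlet(16/5, 28/5, 15/2)

k = 7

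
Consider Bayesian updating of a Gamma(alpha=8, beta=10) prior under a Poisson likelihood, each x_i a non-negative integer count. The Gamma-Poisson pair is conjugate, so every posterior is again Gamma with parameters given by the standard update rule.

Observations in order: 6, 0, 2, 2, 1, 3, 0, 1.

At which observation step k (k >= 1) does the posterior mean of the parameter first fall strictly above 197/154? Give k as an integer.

obs 1: x=6 → posterior Gamma(14, 11)
obs 2: x=0 → posterior Gamma(14, 12)
obs 3: x=2 → posterior Gamma(16, 13)
obs 4: x=2 → posterior Gamma(18, 14)
obs 5: x=1 → posterior Gamma(19, 15)
obs 6: x=3 → posterior Gamma(22, 16)
obs 7: x=0 → posterior Gamma(22, 17)
obs 8: x=1 → posterior Gamma(23, 18)

k = 4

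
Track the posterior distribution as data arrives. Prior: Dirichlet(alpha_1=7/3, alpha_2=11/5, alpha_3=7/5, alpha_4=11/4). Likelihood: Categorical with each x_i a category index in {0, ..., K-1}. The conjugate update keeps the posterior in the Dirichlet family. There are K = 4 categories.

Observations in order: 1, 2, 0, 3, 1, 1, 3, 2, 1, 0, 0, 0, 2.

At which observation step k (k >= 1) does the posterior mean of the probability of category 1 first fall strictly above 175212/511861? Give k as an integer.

obs 1: x=1 → posterior Dirichlet(7/3, 16/5, 7/5, 11/4)
obs 2: x=2 → posterior Dirichlet(7/3, 16/5, 12/5, 11/4)
obs 3: x=0 → posterior Dirichlet(10/3, 16/5, 12/5, 11/4)
obs 4: x=3 → posterior Dirichlet(10/3, 16/5, 12/5, 15/4)
obs 5: x=1 → posterior Dirichlet(10/3, 21/5, 12/5, 15/4)
obs 6: x=1 → posterior Dirichlet(10/3, 26/5, 12/5, 15/4)
obs 7: x=3 → posterior Dirichlet(10/3, 26/5, 12/5, 19/4)
obs 8: x=2 → posterior Dirichlet(10/3, 26/5, 17/5, 19/4)
obs 9: x=1 → posterior Dirichlet(10/3, 31/5, 17/5, 19/4)
obs 10: x=0 → posterior Dirichlet(13/3, 31/5, 17/5, 19/4)
obs 11: x=0 → posterior Dirichlet(16/3, 31/5, 17/5, 19/4)
obs 12: x=0 → posterior Dirichlet(19/3, 31/5, 17/5, 19/4)
obs 13: x=2 → posterior Dirichlet(19/3, 31/5, 22/5, 19/4)

k = 6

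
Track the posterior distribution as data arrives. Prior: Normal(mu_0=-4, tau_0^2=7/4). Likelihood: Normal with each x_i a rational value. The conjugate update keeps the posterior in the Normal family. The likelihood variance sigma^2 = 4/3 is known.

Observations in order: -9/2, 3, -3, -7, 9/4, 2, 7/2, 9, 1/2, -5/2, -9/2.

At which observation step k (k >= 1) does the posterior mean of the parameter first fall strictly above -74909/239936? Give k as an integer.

k = 8

obs 1: x=-9/2 → posterior Normal(-317/74, 28/37)
obs 2: x=3 → posterior Normal(-191/116, 14/29)
obs 3: x=-3 → posterior Normal(-317/158, 28/79)
obs 4: x=-7 → posterior Normal(-611/200, 7/25)
obs 5: x=9/4 → posterior Normal(-1033/484, 28/121)
obs 6: x=2 → posterior Normal(-865/568, 14/71)
obs 7: x=7/2 → posterior Normal(-571/652, 28/163)
obs 8: x=9 → posterior Normal(185/736, 7/46)
obs 9: x=1/2 → posterior Normal(227/820, 28/205)
obs 10: x=-5/2 → posterior Normal(17/904, 14/113)
obs 11: x=-9/2 → posterior Normal(-19/52, 28/247)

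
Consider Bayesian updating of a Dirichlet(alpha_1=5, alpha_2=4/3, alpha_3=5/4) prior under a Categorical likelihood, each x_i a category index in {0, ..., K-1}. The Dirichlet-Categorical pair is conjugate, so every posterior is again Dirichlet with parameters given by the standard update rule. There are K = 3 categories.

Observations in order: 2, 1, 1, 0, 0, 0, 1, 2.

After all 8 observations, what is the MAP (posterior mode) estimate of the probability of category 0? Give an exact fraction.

obs 1: x=2 → posterior Dirichlet(5, 4/3, 9/4)
obs 2: x=1 → posterior Dirichlet(5, 7/3, 9/4)
obs 3: x=1 → posterior Dirichlet(5, 10/3, 9/4)
obs 4: x=0 → posterior Dirichlet(6, 10/3, 9/4)
obs 5: x=0 → posterior Dirichlet(7, 10/3, 9/4)
obs 6: x=0 → posterior Dirichlet(8, 10/3, 9/4)
obs 7: x=1 → posterior Dirichlet(8, 13/3, 9/4)
obs 8: x=2 → posterior Dirichlet(8, 13/3, 13/4)

84/151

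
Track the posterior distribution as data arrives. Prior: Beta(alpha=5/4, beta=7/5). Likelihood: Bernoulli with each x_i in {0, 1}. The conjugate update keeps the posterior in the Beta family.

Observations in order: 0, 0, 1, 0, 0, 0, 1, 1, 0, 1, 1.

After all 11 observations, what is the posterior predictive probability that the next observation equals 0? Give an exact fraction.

148/273

obs 1: x=0 → posterior Beta(5/4, 12/5)
obs 2: x=0 → posterior Beta(5/4, 17/5)
obs 3: x=1 → posterior Beta(9/4, 17/5)
obs 4: x=0 → posterior Beta(9/4, 22/5)
obs 5: x=0 → posterior Beta(9/4, 27/5)
obs 6: x=0 → posterior Beta(9/4, 32/5)
obs 7: x=1 → posterior Beta(13/4, 32/5)
obs 8: x=1 → posterior Beta(17/4, 32/5)
obs 9: x=0 → posterior Beta(17/4, 37/5)
obs 10: x=1 → posterior Beta(21/4, 37/5)
obs 11: x=1 → posterior Beta(25/4, 37/5)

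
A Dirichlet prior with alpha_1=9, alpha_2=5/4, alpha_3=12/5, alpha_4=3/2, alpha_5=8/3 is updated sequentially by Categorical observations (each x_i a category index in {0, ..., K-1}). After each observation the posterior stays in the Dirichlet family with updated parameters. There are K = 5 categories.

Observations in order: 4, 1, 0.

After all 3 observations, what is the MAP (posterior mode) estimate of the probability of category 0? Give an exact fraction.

obs 1: x=4 → posterior Dirichlet(9, 5/4, 12/5, 3/2, 11/3)
obs 2: x=1 → posterior Dirichlet(9, 9/4, 12/5, 3/2, 11/3)
obs 3: x=0 → posterior Dirichlet(10, 9/4, 12/5, 3/2, 11/3)

540/889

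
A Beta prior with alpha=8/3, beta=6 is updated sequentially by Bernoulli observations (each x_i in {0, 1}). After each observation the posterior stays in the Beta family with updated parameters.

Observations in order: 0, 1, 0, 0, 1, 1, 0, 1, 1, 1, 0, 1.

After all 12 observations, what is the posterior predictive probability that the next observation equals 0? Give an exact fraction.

obs 1: x=0 → posterior Beta(8/3, 7)
obs 2: x=1 → posterior Beta(11/3, 7)
obs 3: x=0 → posterior Beta(11/3, 8)
obs 4: x=0 → posterior Beta(11/3, 9)
obs 5: x=1 → posterior Beta(14/3, 9)
obs 6: x=1 → posterior Beta(17/3, 9)
obs 7: x=0 → posterior Beta(17/3, 10)
obs 8: x=1 → posterior Beta(20/3, 10)
obs 9: x=1 → posterior Beta(23/3, 10)
obs 10: x=1 → posterior Beta(26/3, 10)
obs 11: x=0 → posterior Beta(26/3, 11)
obs 12: x=1 → posterior Beta(29/3, 11)

33/62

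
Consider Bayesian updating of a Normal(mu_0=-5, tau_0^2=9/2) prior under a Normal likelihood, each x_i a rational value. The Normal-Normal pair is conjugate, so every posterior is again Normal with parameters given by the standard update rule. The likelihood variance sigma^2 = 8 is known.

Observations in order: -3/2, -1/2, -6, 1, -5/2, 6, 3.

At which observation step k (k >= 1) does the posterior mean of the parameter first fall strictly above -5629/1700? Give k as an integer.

k = 2

obs 1: x=-3/2 → posterior Normal(-187/50, 72/25)
obs 2: x=-1/2 → posterior Normal(-49/17, 36/17)
obs 3: x=-6 → posterior Normal(-152/43, 72/43)
obs 4: x=1 → posterior Normal(-11/4, 18/13)
obs 5: x=-5/2 → posterior Normal(-331/122, 72/61)
obs 6: x=6 → posterior Normal(-223/140, 36/35)
obs 7: x=3 → posterior Normal(-169/158, 72/79)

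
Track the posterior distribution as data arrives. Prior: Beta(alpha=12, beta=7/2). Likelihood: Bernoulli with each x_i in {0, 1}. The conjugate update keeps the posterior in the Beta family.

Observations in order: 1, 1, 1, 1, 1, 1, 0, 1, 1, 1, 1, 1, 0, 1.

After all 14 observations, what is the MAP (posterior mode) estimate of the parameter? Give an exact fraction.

obs 1: x=1 → posterior Beta(13, 7/2)
obs 2: x=1 → posterior Beta(14, 7/2)
obs 3: x=1 → posterior Beta(15, 7/2)
obs 4: x=1 → posterior Beta(16, 7/2)
obs 5: x=1 → posterior Beta(17, 7/2)
obs 6: x=1 → posterior Beta(18, 7/2)
obs 7: x=0 → posterior Beta(18, 9/2)
obs 8: x=1 → posterior Beta(19, 9/2)
obs 9: x=1 → posterior Beta(20, 9/2)
obs 10: x=1 → posterior Beta(21, 9/2)
obs 11: x=1 → posterior Beta(22, 9/2)
obs 12: x=1 → posterior Beta(23, 9/2)
obs 13: x=0 → posterior Beta(23, 11/2)
obs 14: x=1 → posterior Beta(24, 11/2)

46/55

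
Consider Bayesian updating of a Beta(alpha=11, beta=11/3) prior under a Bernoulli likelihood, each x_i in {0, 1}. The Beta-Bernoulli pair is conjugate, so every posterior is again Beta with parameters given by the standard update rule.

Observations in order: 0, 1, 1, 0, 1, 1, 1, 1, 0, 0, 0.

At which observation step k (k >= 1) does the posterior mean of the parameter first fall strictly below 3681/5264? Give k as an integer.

k = 4

obs 1: x=0 → posterior Beta(11, 14/3)
obs 2: x=1 → posterior Beta(12, 14/3)
obs 3: x=1 → posterior Beta(13, 14/3)
obs 4: x=0 → posterior Beta(13, 17/3)
obs 5: x=1 → posterior Beta(14, 17/3)
obs 6: x=1 → posterior Beta(15, 17/3)
obs 7: x=1 → posterior Beta(16, 17/3)
obs 8: x=1 → posterior Beta(17, 17/3)
obs 9: x=0 → posterior Beta(17, 20/3)
obs 10: x=0 → posterior Beta(17, 23/3)
obs 11: x=0 → posterior Beta(17, 26/3)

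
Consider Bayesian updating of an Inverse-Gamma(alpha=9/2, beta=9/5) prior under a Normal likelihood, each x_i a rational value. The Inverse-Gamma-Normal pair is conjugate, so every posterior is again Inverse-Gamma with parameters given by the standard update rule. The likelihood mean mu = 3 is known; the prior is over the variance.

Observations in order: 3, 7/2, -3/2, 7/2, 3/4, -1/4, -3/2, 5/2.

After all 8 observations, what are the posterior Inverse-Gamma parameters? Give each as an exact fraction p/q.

alpha=17/2, beta=2419/80

obs 1: x=3 → posterior Inverse-Gamma(5, 9/5)
obs 2: x=7/2 → posterior Inverse-Gamma(11/2, 77/40)
obs 3: x=-3/2 → posterior Inverse-Gamma(6, 241/20)
obs 4: x=7/2 → posterior Inverse-Gamma(13/2, 487/40)
obs 5: x=3/4 → posterior Inverse-Gamma(7, 2353/160)
obs 6: x=-1/4 → posterior Inverse-Gamma(15/2, 1599/80)
obs 7: x=-3/2 → posterior Inverse-Gamma(8, 2409/80)
obs 8: x=5/2 → posterior Inverse-Gamma(17/2, 2419/80)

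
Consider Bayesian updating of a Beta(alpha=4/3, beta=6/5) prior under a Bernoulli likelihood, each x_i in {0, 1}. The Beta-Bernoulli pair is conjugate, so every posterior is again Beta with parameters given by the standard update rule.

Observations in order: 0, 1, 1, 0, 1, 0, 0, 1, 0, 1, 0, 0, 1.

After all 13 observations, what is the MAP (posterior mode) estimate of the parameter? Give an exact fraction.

95/203

obs 1: x=0 → posterior Beta(4/3, 11/5)
obs 2: x=1 → posterior Beta(7/3, 11/5)
obs 3: x=1 → posterior Beta(10/3, 11/5)
obs 4: x=0 → posterior Beta(10/3, 16/5)
obs 5: x=1 → posterior Beta(13/3, 16/5)
obs 6: x=0 → posterior Beta(13/3, 21/5)
obs 7: x=0 → posterior Beta(13/3, 26/5)
obs 8: x=1 → posterior Beta(16/3, 26/5)
obs 9: x=0 → posterior Beta(16/3, 31/5)
obs 10: x=1 → posterior Beta(19/3, 31/5)
obs 11: x=0 → posterior Beta(19/3, 36/5)
obs 12: x=0 → posterior Beta(19/3, 41/5)
obs 13: x=1 → posterior Beta(22/3, 41/5)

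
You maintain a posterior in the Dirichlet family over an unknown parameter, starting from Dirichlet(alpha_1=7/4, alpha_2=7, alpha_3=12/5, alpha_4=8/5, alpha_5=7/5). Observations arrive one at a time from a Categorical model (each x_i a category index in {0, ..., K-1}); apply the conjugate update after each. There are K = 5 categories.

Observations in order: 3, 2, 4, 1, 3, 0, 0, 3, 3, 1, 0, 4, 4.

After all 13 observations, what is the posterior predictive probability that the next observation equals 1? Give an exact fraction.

obs 1: x=3 → posterior Dirichlet(7/4, 7, 12/5, 13/5, 7/5)
obs 2: x=2 → posterior Dirichlet(7/4, 7, 17/5, 13/5, 7/5)
obs 3: x=4 → posterior Dirichlet(7/4, 7, 17/5, 13/5, 12/5)
obs 4: x=1 → posterior Dirichlet(7/4, 8, 17/5, 13/5, 12/5)
obs 5: x=3 → posterior Dirichlet(7/4, 8, 17/5, 18/5, 12/5)
obs 6: x=0 → posterior Dirichlet(11/4, 8, 17/5, 18/5, 12/5)
obs 7: x=0 → posterior Dirichlet(15/4, 8, 17/5, 18/5, 12/5)
obs 8: x=3 → posterior Dirichlet(15/4, 8, 17/5, 23/5, 12/5)
obs 9: x=3 → posterior Dirichlet(15/4, 8, 17/5, 28/5, 12/5)
obs 10: x=1 → posterior Dirichlet(15/4, 9, 17/5, 28/5, 12/5)
obs 11: x=0 → posterior Dirichlet(19/4, 9, 17/5, 28/5, 12/5)
obs 12: x=4 → posterior Dirichlet(19/4, 9, 17/5, 28/5, 17/5)
obs 13: x=4 → posterior Dirichlet(19/4, 9, 17/5, 28/5, 22/5)

60/181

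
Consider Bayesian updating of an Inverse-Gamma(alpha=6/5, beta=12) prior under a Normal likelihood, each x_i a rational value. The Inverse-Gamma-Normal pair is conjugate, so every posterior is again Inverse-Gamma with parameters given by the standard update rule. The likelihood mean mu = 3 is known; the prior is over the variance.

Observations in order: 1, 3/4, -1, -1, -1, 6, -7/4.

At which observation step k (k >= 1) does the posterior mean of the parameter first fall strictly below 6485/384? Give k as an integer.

obs 1: x=1 → posterior Inverse-Gamma(17/10, 14)
obs 2: x=3/4 → posterior Inverse-Gamma(11/5, 529/32)
obs 3: x=-1 → posterior Inverse-Gamma(27/10, 785/32)
obs 4: x=-1 → posterior Inverse-Gamma(16/5, 1041/32)
obs 5: x=-1 → posterior Inverse-Gamma(37/10, 1297/32)
obs 6: x=6 → posterior Inverse-Gamma(21/5, 1441/32)
obs 7: x=-7/4 → posterior Inverse-Gamma(47/10, 901/16)

k = 2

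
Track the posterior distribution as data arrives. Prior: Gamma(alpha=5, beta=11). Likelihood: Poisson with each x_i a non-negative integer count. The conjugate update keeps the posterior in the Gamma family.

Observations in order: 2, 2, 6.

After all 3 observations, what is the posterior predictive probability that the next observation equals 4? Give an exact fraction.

obs 1: x=2 → posterior Gamma(7, 12)
obs 2: x=2 → posterior Gamma(9, 13)
obs 3: x=6 → posterior Gamma(15, 14)

10578630497931231232/492630626678466796875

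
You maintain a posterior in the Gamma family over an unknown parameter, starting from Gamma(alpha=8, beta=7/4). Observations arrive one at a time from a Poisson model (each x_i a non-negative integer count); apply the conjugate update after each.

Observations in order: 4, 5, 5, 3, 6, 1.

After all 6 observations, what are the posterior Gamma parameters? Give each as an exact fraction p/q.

obs 1: x=4 → posterior Gamma(12, 11/4)
obs 2: x=5 → posterior Gamma(17, 15/4)
obs 3: x=5 → posterior Gamma(22, 19/4)
obs 4: x=3 → posterior Gamma(25, 23/4)
obs 5: x=6 → posterior Gamma(31, 27/4)
obs 6: x=1 → posterior Gamma(32, 31/4)

alpha=32, beta=31/4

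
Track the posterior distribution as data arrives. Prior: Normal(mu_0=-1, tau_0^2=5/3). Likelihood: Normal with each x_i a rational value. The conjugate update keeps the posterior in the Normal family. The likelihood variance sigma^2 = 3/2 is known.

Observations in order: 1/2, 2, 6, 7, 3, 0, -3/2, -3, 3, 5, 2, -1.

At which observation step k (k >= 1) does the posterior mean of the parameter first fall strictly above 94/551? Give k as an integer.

obs 1: x=1/2 → posterior Normal(-4/19, 15/19)
obs 2: x=2 → posterior Normal(16/29, 15/29)
obs 3: x=6 → posterior Normal(76/39, 5/13)
obs 4: x=7 → posterior Normal(146/49, 15/49)
obs 5: x=3 → posterior Normal(176/59, 15/59)
obs 6: x=0 → posterior Normal(176/69, 5/23)
obs 7: x=-3/2 → posterior Normal(161/79, 15/79)
obs 8: x=-3 → posterior Normal(131/89, 15/89)
obs 9: x=3 → posterior Normal(161/99, 5/33)
obs 10: x=5 → posterior Normal(211/109, 15/109)
obs 11: x=2 → posterior Normal(33/17, 15/119)
obs 12: x=-1 → posterior Normal(221/129, 5/43)

k = 2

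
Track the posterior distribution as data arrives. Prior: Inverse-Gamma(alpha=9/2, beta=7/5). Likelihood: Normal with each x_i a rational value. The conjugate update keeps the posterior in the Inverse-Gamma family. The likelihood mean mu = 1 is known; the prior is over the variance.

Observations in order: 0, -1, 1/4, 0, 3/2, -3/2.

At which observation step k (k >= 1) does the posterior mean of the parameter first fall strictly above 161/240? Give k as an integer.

k = 2

obs 1: x=0 → posterior Inverse-Gamma(5, 19/10)
obs 2: x=-1 → posterior Inverse-Gamma(11/2, 39/10)
obs 3: x=1/4 → posterior Inverse-Gamma(6, 669/160)
obs 4: x=0 → posterior Inverse-Gamma(13/2, 749/160)
obs 5: x=3/2 → posterior Inverse-Gamma(7, 769/160)
obs 6: x=-3/2 → posterior Inverse-Gamma(15/2, 1269/160)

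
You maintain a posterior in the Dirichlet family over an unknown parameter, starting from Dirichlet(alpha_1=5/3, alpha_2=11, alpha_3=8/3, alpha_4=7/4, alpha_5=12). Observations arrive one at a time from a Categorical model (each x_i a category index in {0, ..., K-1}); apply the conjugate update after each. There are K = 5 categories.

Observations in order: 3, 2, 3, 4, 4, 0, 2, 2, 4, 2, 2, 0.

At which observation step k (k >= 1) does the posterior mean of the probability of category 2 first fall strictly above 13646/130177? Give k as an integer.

obs 1: x=3 → posterior Dirichlet(5/3, 11, 8/3, 11/4, 12)
obs 2: x=2 → posterior Dirichlet(5/3, 11, 11/3, 11/4, 12)
obs 3: x=3 → posterior Dirichlet(5/3, 11, 11/3, 15/4, 12)
obs 4: x=4 → posterior Dirichlet(5/3, 11, 11/3, 15/4, 13)
obs 5: x=4 → posterior Dirichlet(5/3, 11, 11/3, 15/4, 14)
obs 6: x=0 → posterior Dirichlet(8/3, 11, 11/3, 15/4, 14)
obs 7: x=2 → posterior Dirichlet(8/3, 11, 14/3, 15/4, 14)
obs 8: x=2 → posterior Dirichlet(8/3, 11, 17/3, 15/4, 14)
obs 9: x=4 → posterior Dirichlet(8/3, 11, 17/3, 15/4, 15)
obs 10: x=2 → posterior Dirichlet(8/3, 11, 20/3, 15/4, 15)
obs 11: x=2 → posterior Dirichlet(8/3, 11, 23/3, 15/4, 15)
obs 12: x=0 → posterior Dirichlet(11/3, 11, 23/3, 15/4, 15)

k = 2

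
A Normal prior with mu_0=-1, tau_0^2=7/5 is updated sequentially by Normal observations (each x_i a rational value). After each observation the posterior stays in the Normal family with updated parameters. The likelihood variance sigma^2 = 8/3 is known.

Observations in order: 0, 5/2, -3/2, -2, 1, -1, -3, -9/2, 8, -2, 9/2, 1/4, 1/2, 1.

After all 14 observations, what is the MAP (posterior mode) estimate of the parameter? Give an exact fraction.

obs 1: x=0 → posterior Normal(-40/61, 56/61)
obs 2: x=5/2 → posterior Normal(25/164, 28/41)
obs 3: x=-3/2 → posterior Normal(-19/103, 56/103)
obs 4: x=-2 → posterior Normal(-61/124, 14/31)
obs 5: x=1 → posterior Normal(-8/29, 56/145)
obs 6: x=-1 → posterior Normal(-61/166, 28/83)
obs 7: x=-3 → posterior Normal(-124/187, 56/187)
obs 8: x=-9/2 → posterior Normal(-437/416, 7/26)
obs 9: x=8 → posterior Normal(-101/458, 56/229)
obs 10: x=-2 → posterior Normal(-37/100, 28/125)
obs 11: x=9/2 → posterior Normal(2/271, 56/271)
obs 12: x=1/4 → posterior Normal(29/1168, 14/73)
obs 13: x=1/2 → posterior Normal(71/1252, 56/313)
obs 14: x=1 → posterior Normal(155/1336, 28/167)

155/1336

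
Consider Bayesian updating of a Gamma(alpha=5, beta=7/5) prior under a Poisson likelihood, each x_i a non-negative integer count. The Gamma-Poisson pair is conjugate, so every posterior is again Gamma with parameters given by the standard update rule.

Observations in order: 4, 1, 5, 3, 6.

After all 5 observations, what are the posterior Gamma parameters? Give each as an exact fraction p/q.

alpha=24, beta=32/5

obs 1: x=4 → posterior Gamma(9, 12/5)
obs 2: x=1 → posterior Gamma(10, 17/5)
obs 3: x=5 → posterior Gamma(15, 22/5)
obs 4: x=3 → posterior Gamma(18, 27/5)
obs 5: x=6 → posterior Gamma(24, 32/5)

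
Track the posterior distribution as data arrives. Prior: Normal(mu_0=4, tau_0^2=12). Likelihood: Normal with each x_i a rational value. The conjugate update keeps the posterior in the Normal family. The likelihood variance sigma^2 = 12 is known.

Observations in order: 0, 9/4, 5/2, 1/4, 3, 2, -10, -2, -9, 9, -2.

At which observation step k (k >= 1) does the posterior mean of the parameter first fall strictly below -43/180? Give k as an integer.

k = 9

obs 1: x=0 → posterior Normal(2, 6)
obs 2: x=9/4 → posterior Normal(25/12, 4)
obs 3: x=5/2 → posterior Normal(35/16, 3)
obs 4: x=1/4 → posterior Normal(9/5, 12/5)
obs 5: x=3 → posterior Normal(2, 2)
obs 6: x=2 → posterior Normal(2, 12/7)
obs 7: x=-10 → posterior Normal(1/2, 3/2)
obs 8: x=-2 → posterior Normal(2/9, 4/3)
obs 9: x=-9 → posterior Normal(-7/10, 6/5)
obs 10: x=9 → posterior Normal(2/11, 12/11)
obs 11: x=-2 → posterior Normal(0, 1)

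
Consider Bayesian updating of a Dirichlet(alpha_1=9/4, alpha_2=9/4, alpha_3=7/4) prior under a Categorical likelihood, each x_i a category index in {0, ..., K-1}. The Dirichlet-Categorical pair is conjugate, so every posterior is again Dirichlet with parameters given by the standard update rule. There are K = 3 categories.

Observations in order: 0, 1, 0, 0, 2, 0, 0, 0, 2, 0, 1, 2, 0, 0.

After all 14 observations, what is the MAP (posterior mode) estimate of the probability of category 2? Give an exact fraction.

obs 1: x=0 → posterior Dirichlet(13/4, 9/4, 7/4)
obs 2: x=1 → posterior Dirichlet(13/4, 13/4, 7/4)
obs 3: x=0 → posterior Dirichlet(17/4, 13/4, 7/4)
obs 4: x=0 → posterior Dirichlet(21/4, 13/4, 7/4)
obs 5: x=2 → posterior Dirichlet(21/4, 13/4, 11/4)
obs 6: x=0 → posterior Dirichlet(25/4, 13/4, 11/4)
obs 7: x=0 → posterior Dirichlet(29/4, 13/4, 11/4)
obs 8: x=0 → posterior Dirichlet(33/4, 13/4, 11/4)
obs 9: x=2 → posterior Dirichlet(33/4, 13/4, 15/4)
obs 10: x=0 → posterior Dirichlet(37/4, 13/4, 15/4)
obs 11: x=1 → posterior Dirichlet(37/4, 17/4, 15/4)
obs 12: x=2 → posterior Dirichlet(37/4, 17/4, 19/4)
obs 13: x=0 → posterior Dirichlet(41/4, 17/4, 19/4)
obs 14: x=0 → posterior Dirichlet(45/4, 17/4, 19/4)

5/23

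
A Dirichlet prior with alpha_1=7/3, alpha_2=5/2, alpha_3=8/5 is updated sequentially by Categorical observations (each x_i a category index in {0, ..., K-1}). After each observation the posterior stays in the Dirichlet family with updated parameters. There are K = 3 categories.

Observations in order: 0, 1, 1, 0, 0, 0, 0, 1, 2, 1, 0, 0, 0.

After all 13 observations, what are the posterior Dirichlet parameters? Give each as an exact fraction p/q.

alpha_1=31/3, alpha_2=13/2, alpha_3=13/5

obs 1: x=0 → posterior Dirichlet(10/3, 5/2, 8/5)
obs 2: x=1 → posterior Dirichlet(10/3, 7/2, 8/5)
obs 3: x=1 → posterior Dirichlet(10/3, 9/2, 8/5)
obs 4: x=0 → posterior Dirichlet(13/3, 9/2, 8/5)
obs 5: x=0 → posterior Dirichlet(16/3, 9/2, 8/5)
obs 6: x=0 → posterior Dirichlet(19/3, 9/2, 8/5)
obs 7: x=0 → posterior Dirichlet(22/3, 9/2, 8/5)
obs 8: x=1 → posterior Dirichlet(22/3, 11/2, 8/5)
obs 9: x=2 → posterior Dirichlet(22/3, 11/2, 13/5)
obs 10: x=1 → posterior Dirichlet(22/3, 13/2, 13/5)
obs 11: x=0 → posterior Dirichlet(25/3, 13/2, 13/5)
obs 12: x=0 → posterior Dirichlet(28/3, 13/2, 13/5)
obs 13: x=0 → posterior Dirichlet(31/3, 13/2, 13/5)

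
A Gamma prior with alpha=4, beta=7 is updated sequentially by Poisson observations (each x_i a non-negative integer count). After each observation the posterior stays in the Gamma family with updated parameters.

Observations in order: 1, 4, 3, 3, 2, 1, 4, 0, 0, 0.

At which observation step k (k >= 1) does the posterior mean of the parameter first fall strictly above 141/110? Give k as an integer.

k = 4

obs 1: x=1 → posterior Gamma(5, 8)
obs 2: x=4 → posterior Gamma(9, 9)
obs 3: x=3 → posterior Gamma(12, 10)
obs 4: x=3 → posterior Gamma(15, 11)
obs 5: x=2 → posterior Gamma(17, 12)
obs 6: x=1 → posterior Gamma(18, 13)
obs 7: x=4 → posterior Gamma(22, 14)
obs 8: x=0 → posterior Gamma(22, 15)
obs 9: x=0 → posterior Gamma(22, 16)
obs 10: x=0 → posterior Gamma(22, 17)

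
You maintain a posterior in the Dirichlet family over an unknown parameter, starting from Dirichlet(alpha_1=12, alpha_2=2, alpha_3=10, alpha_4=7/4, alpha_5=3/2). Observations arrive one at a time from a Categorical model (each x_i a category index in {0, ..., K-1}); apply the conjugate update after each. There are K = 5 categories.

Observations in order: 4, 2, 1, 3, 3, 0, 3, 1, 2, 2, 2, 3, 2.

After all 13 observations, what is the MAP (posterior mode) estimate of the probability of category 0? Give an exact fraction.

obs 1: x=4 → posterior Dirichlet(12, 2, 10, 7/4, 5/2)
obs 2: x=2 → posterior Dirichlet(12, 2, 11, 7/4, 5/2)
obs 3: x=1 → posterior Dirichlet(12, 3, 11, 7/4, 5/2)
obs 4: x=3 → posterior Dirichlet(12, 3, 11, 11/4, 5/2)
obs 5: x=3 → posterior Dirichlet(12, 3, 11, 15/4, 5/2)
obs 6: x=0 → posterior Dirichlet(13, 3, 11, 15/4, 5/2)
obs 7: x=3 → posterior Dirichlet(13, 3, 11, 19/4, 5/2)
obs 8: x=1 → posterior Dirichlet(13, 4, 11, 19/4, 5/2)
obs 9: x=2 → posterior Dirichlet(13, 4, 12, 19/4, 5/2)
obs 10: x=2 → posterior Dirichlet(13, 4, 13, 19/4, 5/2)
obs 11: x=2 → posterior Dirichlet(13, 4, 14, 19/4, 5/2)
obs 12: x=3 → posterior Dirichlet(13, 4, 14, 23/4, 5/2)
obs 13: x=2 → posterior Dirichlet(13, 4, 15, 23/4, 5/2)

16/47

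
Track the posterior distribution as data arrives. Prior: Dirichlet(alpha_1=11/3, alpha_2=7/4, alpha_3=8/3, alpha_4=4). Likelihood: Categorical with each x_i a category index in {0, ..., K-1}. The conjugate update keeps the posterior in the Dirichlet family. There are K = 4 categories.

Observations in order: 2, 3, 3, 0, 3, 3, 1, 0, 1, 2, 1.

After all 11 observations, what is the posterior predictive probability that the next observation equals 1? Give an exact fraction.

57/277

obs 1: x=2 → posterior Dirichlet(11/3, 7/4, 11/3, 4)
obs 2: x=3 → posterior Dirichlet(11/3, 7/4, 11/3, 5)
obs 3: x=3 → posterior Dirichlet(11/3, 7/4, 11/3, 6)
obs 4: x=0 → posterior Dirichlet(14/3, 7/4, 11/3, 6)
obs 5: x=3 → posterior Dirichlet(14/3, 7/4, 11/3, 7)
obs 6: x=3 → posterior Dirichlet(14/3, 7/4, 11/3, 8)
obs 7: x=1 → posterior Dirichlet(14/3, 11/4, 11/3, 8)
obs 8: x=0 → posterior Dirichlet(17/3, 11/4, 11/3, 8)
obs 9: x=1 → posterior Dirichlet(17/3, 15/4, 11/3, 8)
obs 10: x=2 → posterior Dirichlet(17/3, 15/4, 14/3, 8)
obs 11: x=1 → posterior Dirichlet(17/3, 19/4, 14/3, 8)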